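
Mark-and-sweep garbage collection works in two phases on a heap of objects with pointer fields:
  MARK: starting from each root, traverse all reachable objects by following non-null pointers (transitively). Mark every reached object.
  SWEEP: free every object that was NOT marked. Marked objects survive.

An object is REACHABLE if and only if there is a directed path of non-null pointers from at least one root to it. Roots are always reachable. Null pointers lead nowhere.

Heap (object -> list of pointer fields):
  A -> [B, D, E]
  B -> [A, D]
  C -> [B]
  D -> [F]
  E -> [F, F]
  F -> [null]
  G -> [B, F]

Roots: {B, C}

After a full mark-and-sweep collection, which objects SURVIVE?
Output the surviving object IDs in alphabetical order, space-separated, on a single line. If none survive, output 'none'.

Answer: A B C D E F

Derivation:
Roots: B C
Mark B: refs=A D, marked=B
Mark C: refs=B, marked=B C
Mark A: refs=B D E, marked=A B C
Mark D: refs=F, marked=A B C D
Mark E: refs=F F, marked=A B C D E
Mark F: refs=null, marked=A B C D E F
Unmarked (collected): G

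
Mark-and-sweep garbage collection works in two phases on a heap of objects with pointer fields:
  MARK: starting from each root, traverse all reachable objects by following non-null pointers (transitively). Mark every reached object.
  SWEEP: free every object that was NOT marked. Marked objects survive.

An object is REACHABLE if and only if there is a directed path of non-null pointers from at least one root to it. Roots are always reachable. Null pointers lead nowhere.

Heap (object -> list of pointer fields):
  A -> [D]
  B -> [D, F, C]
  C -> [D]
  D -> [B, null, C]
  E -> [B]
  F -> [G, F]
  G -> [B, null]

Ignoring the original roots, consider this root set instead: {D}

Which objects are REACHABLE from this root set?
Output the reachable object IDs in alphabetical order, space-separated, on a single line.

Answer: B C D F G

Derivation:
Roots: D
Mark D: refs=B null C, marked=D
Mark B: refs=D F C, marked=B D
Mark C: refs=D, marked=B C D
Mark F: refs=G F, marked=B C D F
Mark G: refs=B null, marked=B C D F G
Unmarked (collected): A E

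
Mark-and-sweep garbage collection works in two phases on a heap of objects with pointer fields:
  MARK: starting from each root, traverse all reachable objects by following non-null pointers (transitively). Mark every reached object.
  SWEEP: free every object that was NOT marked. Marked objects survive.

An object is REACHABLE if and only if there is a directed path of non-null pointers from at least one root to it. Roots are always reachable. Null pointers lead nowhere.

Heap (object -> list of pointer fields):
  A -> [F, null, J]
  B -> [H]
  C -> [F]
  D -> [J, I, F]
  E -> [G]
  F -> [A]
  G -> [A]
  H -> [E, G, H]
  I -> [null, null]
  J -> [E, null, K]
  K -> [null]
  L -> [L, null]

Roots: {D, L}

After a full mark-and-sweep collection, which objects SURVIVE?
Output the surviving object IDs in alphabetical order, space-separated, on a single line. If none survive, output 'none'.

Roots: D L
Mark D: refs=J I F, marked=D
Mark L: refs=L null, marked=D L
Mark J: refs=E null K, marked=D J L
Mark I: refs=null null, marked=D I J L
Mark F: refs=A, marked=D F I J L
Mark E: refs=G, marked=D E F I J L
Mark K: refs=null, marked=D E F I J K L
Mark A: refs=F null J, marked=A D E F I J K L
Mark G: refs=A, marked=A D E F G I J K L
Unmarked (collected): B C H

Answer: A D E F G I J K L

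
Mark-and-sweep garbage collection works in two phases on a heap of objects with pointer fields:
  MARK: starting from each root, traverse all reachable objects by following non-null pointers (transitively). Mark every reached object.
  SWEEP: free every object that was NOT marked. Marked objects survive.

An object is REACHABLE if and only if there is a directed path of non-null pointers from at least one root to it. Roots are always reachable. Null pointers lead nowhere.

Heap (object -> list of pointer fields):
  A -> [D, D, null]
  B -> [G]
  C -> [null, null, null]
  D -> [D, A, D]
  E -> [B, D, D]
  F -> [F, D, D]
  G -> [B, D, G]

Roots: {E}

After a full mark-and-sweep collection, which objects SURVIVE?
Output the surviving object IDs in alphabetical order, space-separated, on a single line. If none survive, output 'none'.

Roots: E
Mark E: refs=B D D, marked=E
Mark B: refs=G, marked=B E
Mark D: refs=D A D, marked=B D E
Mark G: refs=B D G, marked=B D E G
Mark A: refs=D D null, marked=A B D E G
Unmarked (collected): C F

Answer: A B D E G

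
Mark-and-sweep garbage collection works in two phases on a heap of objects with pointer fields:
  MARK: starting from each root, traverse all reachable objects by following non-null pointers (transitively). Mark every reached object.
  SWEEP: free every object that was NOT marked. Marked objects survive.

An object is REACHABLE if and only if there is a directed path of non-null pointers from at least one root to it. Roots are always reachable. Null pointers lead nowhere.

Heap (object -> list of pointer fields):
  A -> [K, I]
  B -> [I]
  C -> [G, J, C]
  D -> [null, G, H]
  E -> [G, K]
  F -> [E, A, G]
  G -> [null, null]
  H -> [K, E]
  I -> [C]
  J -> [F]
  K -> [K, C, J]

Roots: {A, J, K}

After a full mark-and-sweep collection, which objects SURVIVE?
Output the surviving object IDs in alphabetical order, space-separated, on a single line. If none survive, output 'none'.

Roots: A J K
Mark A: refs=K I, marked=A
Mark J: refs=F, marked=A J
Mark K: refs=K C J, marked=A J K
Mark I: refs=C, marked=A I J K
Mark F: refs=E A G, marked=A F I J K
Mark C: refs=G J C, marked=A C F I J K
Mark E: refs=G K, marked=A C E F I J K
Mark G: refs=null null, marked=A C E F G I J K
Unmarked (collected): B D H

Answer: A C E F G I J K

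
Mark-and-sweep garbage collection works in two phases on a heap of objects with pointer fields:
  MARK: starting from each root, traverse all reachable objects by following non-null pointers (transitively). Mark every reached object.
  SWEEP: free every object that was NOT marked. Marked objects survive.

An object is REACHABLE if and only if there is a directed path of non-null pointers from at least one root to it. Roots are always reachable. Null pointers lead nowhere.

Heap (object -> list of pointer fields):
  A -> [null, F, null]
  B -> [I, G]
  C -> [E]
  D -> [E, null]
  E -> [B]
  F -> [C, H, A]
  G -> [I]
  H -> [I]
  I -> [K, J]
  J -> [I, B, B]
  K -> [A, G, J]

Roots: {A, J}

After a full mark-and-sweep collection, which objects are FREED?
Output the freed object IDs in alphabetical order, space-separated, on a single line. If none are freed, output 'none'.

Roots: A J
Mark A: refs=null F null, marked=A
Mark J: refs=I B B, marked=A J
Mark F: refs=C H A, marked=A F J
Mark I: refs=K J, marked=A F I J
Mark B: refs=I G, marked=A B F I J
Mark C: refs=E, marked=A B C F I J
Mark H: refs=I, marked=A B C F H I J
Mark K: refs=A G J, marked=A B C F H I J K
Mark G: refs=I, marked=A B C F G H I J K
Mark E: refs=B, marked=A B C E F G H I J K
Unmarked (collected): D

Answer: D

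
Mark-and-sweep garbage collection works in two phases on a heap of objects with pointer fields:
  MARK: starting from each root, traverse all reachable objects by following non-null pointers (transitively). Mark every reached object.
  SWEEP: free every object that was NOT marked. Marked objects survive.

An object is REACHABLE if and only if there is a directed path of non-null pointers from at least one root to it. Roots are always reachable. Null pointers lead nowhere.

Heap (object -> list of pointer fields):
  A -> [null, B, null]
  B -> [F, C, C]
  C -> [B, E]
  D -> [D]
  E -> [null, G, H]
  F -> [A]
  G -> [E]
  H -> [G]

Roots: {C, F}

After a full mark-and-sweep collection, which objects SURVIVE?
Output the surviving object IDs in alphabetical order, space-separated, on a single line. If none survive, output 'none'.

Roots: C F
Mark C: refs=B E, marked=C
Mark F: refs=A, marked=C F
Mark B: refs=F C C, marked=B C F
Mark E: refs=null G H, marked=B C E F
Mark A: refs=null B null, marked=A B C E F
Mark G: refs=E, marked=A B C E F G
Mark H: refs=G, marked=A B C E F G H
Unmarked (collected): D

Answer: A B C E F G H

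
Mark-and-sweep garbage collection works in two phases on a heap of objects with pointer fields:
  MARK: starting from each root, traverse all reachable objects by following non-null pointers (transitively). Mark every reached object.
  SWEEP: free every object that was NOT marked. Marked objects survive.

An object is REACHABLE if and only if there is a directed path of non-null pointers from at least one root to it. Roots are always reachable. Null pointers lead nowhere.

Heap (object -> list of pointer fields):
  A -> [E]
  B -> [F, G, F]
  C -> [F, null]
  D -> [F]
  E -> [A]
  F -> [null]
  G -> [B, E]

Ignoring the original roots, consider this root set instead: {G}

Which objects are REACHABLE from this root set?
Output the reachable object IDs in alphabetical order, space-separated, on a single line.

Roots: G
Mark G: refs=B E, marked=G
Mark B: refs=F G F, marked=B G
Mark E: refs=A, marked=B E G
Mark F: refs=null, marked=B E F G
Mark A: refs=E, marked=A B E F G
Unmarked (collected): C D

Answer: A B E F G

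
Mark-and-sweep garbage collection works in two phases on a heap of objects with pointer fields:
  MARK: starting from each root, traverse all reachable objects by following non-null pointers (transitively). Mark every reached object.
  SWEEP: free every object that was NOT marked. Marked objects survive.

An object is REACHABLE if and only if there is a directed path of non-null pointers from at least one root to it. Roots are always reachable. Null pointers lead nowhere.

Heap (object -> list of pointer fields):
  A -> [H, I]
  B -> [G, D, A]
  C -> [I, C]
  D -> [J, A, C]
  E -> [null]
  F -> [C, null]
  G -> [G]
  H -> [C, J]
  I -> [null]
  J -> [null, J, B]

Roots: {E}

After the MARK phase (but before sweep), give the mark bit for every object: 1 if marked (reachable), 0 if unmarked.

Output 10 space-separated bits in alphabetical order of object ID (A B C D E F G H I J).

Answer: 0 0 0 0 1 0 0 0 0 0

Derivation:
Roots: E
Mark E: refs=null, marked=E
Unmarked (collected): A B C D F G H I J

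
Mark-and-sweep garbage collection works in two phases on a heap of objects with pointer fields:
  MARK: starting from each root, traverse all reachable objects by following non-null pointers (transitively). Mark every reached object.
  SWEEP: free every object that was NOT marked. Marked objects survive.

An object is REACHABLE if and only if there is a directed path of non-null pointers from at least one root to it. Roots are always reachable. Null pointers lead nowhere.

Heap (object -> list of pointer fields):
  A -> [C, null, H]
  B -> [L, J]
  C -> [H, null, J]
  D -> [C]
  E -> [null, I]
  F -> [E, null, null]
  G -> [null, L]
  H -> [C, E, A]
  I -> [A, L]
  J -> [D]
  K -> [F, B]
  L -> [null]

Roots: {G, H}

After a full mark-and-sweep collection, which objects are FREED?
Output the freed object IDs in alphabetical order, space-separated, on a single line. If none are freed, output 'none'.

Roots: G H
Mark G: refs=null L, marked=G
Mark H: refs=C E A, marked=G H
Mark L: refs=null, marked=G H L
Mark C: refs=H null J, marked=C G H L
Mark E: refs=null I, marked=C E G H L
Mark A: refs=C null H, marked=A C E G H L
Mark J: refs=D, marked=A C E G H J L
Mark I: refs=A L, marked=A C E G H I J L
Mark D: refs=C, marked=A C D E G H I J L
Unmarked (collected): B F K

Answer: B F K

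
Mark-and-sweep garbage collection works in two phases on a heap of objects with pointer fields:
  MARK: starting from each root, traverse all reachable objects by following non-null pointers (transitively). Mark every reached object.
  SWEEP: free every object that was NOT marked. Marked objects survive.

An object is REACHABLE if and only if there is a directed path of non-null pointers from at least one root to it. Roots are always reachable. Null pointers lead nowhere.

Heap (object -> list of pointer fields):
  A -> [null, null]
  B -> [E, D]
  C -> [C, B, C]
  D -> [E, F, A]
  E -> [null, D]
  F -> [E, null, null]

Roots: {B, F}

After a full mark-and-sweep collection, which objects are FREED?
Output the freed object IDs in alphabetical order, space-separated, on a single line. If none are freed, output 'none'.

Answer: C

Derivation:
Roots: B F
Mark B: refs=E D, marked=B
Mark F: refs=E null null, marked=B F
Mark E: refs=null D, marked=B E F
Mark D: refs=E F A, marked=B D E F
Mark A: refs=null null, marked=A B D E F
Unmarked (collected): C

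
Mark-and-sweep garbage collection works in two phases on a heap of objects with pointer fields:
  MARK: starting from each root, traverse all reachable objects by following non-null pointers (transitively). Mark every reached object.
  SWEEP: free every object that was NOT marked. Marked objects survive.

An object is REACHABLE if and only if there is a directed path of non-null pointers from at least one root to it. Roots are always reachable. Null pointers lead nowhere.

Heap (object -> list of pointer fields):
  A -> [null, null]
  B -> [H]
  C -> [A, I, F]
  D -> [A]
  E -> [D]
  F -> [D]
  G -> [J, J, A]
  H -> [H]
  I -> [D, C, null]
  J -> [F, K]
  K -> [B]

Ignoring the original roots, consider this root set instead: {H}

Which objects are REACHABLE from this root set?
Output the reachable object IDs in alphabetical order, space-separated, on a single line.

Answer: H

Derivation:
Roots: H
Mark H: refs=H, marked=H
Unmarked (collected): A B C D E F G I J K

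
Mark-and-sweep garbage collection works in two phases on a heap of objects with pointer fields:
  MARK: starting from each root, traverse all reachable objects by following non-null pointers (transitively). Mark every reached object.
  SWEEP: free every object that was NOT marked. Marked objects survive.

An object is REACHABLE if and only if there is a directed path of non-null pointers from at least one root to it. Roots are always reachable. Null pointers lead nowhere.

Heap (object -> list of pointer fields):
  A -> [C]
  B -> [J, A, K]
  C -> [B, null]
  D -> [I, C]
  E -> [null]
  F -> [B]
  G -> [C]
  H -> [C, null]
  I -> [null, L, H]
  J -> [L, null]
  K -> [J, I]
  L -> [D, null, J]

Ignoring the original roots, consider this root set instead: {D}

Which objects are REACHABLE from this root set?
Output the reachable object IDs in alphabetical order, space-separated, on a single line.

Answer: A B C D H I J K L

Derivation:
Roots: D
Mark D: refs=I C, marked=D
Mark I: refs=null L H, marked=D I
Mark C: refs=B null, marked=C D I
Mark L: refs=D null J, marked=C D I L
Mark H: refs=C null, marked=C D H I L
Mark B: refs=J A K, marked=B C D H I L
Mark J: refs=L null, marked=B C D H I J L
Mark A: refs=C, marked=A B C D H I J L
Mark K: refs=J I, marked=A B C D H I J K L
Unmarked (collected): E F G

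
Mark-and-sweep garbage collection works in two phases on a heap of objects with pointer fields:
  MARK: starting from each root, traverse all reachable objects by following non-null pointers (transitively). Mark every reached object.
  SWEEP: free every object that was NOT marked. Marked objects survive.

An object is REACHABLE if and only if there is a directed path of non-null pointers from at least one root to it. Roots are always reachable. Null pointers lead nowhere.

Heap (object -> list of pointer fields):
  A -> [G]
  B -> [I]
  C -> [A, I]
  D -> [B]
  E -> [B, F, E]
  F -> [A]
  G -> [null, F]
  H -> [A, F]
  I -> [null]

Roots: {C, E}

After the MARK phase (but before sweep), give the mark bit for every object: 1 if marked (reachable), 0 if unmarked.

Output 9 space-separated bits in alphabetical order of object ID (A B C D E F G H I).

Roots: C E
Mark C: refs=A I, marked=C
Mark E: refs=B F E, marked=C E
Mark A: refs=G, marked=A C E
Mark I: refs=null, marked=A C E I
Mark B: refs=I, marked=A B C E I
Mark F: refs=A, marked=A B C E F I
Mark G: refs=null F, marked=A B C E F G I
Unmarked (collected): D H

Answer: 1 1 1 0 1 1 1 0 1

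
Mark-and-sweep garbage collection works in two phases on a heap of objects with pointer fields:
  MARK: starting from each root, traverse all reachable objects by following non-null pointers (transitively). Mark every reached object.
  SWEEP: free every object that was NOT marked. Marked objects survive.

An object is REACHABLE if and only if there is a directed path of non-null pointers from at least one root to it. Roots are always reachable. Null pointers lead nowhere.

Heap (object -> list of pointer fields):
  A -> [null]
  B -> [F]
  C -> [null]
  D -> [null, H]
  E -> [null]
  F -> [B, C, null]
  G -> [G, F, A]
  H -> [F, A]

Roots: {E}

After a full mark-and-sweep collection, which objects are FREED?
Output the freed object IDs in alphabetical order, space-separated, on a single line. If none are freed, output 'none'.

Answer: A B C D F G H

Derivation:
Roots: E
Mark E: refs=null, marked=E
Unmarked (collected): A B C D F G H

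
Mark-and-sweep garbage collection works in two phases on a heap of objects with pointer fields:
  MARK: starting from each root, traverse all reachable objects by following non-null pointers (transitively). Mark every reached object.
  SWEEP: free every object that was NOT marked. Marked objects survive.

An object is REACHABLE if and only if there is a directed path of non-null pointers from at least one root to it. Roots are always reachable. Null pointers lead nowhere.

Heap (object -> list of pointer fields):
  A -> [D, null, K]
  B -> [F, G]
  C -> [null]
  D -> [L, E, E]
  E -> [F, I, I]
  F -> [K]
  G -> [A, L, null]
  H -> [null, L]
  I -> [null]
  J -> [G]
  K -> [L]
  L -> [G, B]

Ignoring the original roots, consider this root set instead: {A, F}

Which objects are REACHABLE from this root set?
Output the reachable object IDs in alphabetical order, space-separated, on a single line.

Answer: A B D E F G I K L

Derivation:
Roots: A F
Mark A: refs=D null K, marked=A
Mark F: refs=K, marked=A F
Mark D: refs=L E E, marked=A D F
Mark K: refs=L, marked=A D F K
Mark L: refs=G B, marked=A D F K L
Mark E: refs=F I I, marked=A D E F K L
Mark G: refs=A L null, marked=A D E F G K L
Mark B: refs=F G, marked=A B D E F G K L
Mark I: refs=null, marked=A B D E F G I K L
Unmarked (collected): C H J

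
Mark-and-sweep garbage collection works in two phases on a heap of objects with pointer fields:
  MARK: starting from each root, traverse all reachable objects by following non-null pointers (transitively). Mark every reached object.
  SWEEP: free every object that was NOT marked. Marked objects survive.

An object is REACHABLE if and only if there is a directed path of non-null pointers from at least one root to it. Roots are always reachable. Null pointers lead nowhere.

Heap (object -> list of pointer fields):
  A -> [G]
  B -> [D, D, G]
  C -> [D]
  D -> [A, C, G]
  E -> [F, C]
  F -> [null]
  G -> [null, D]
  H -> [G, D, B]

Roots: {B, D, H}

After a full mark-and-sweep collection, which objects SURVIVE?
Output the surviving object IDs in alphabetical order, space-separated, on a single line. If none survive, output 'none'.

Roots: B D H
Mark B: refs=D D G, marked=B
Mark D: refs=A C G, marked=B D
Mark H: refs=G D B, marked=B D H
Mark G: refs=null D, marked=B D G H
Mark A: refs=G, marked=A B D G H
Mark C: refs=D, marked=A B C D G H
Unmarked (collected): E F

Answer: A B C D G H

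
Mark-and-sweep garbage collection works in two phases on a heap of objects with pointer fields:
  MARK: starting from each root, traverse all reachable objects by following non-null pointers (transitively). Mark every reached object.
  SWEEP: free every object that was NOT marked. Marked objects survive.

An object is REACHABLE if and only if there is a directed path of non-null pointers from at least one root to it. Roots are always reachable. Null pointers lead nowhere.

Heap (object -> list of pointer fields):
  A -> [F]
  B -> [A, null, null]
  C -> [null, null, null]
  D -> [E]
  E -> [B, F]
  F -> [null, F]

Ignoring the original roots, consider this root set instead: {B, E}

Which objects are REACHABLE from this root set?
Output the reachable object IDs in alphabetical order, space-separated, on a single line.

Answer: A B E F

Derivation:
Roots: B E
Mark B: refs=A null null, marked=B
Mark E: refs=B F, marked=B E
Mark A: refs=F, marked=A B E
Mark F: refs=null F, marked=A B E F
Unmarked (collected): C D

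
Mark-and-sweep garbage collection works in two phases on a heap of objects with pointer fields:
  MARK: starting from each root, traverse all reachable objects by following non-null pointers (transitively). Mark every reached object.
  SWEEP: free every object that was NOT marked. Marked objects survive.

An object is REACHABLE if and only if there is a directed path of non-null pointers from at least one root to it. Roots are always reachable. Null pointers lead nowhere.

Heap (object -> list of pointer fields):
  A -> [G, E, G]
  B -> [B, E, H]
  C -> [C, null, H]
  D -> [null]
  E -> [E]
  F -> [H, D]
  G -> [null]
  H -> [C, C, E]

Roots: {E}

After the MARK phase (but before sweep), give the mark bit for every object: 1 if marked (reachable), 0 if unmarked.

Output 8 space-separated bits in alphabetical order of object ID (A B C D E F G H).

Roots: E
Mark E: refs=E, marked=E
Unmarked (collected): A B C D F G H

Answer: 0 0 0 0 1 0 0 0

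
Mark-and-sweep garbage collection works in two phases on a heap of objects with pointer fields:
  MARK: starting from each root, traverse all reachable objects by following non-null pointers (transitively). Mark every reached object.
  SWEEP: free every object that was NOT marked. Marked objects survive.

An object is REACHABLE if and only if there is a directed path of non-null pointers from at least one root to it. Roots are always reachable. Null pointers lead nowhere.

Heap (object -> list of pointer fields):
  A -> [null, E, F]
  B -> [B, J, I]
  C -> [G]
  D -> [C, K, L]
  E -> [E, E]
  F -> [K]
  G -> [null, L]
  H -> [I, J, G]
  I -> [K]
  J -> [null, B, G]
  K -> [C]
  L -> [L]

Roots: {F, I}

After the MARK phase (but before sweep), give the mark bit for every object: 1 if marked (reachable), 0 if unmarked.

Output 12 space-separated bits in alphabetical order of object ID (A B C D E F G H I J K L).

Answer: 0 0 1 0 0 1 1 0 1 0 1 1

Derivation:
Roots: F I
Mark F: refs=K, marked=F
Mark I: refs=K, marked=F I
Mark K: refs=C, marked=F I K
Mark C: refs=G, marked=C F I K
Mark G: refs=null L, marked=C F G I K
Mark L: refs=L, marked=C F G I K L
Unmarked (collected): A B D E H J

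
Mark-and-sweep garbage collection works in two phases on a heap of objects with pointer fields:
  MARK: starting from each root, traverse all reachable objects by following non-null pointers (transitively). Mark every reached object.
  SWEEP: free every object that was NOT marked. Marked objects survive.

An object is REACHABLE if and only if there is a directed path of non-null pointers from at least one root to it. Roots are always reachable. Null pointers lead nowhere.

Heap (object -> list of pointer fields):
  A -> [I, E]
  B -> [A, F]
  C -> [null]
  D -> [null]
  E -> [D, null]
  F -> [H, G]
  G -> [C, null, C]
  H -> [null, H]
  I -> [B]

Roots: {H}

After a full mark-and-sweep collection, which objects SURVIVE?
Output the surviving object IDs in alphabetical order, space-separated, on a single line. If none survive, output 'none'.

Roots: H
Mark H: refs=null H, marked=H
Unmarked (collected): A B C D E F G I

Answer: H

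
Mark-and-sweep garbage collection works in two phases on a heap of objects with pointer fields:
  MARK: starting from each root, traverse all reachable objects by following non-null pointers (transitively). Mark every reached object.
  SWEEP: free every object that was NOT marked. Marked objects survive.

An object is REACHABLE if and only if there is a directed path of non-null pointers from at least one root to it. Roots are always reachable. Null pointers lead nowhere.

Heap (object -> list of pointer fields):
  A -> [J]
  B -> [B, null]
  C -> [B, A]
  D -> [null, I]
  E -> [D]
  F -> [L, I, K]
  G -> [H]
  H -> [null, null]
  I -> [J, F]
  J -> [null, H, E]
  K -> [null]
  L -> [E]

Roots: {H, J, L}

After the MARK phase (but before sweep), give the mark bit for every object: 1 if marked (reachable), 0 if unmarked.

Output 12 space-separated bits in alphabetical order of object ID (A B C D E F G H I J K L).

Roots: H J L
Mark H: refs=null null, marked=H
Mark J: refs=null H E, marked=H J
Mark L: refs=E, marked=H J L
Mark E: refs=D, marked=E H J L
Mark D: refs=null I, marked=D E H J L
Mark I: refs=J F, marked=D E H I J L
Mark F: refs=L I K, marked=D E F H I J L
Mark K: refs=null, marked=D E F H I J K L
Unmarked (collected): A B C G

Answer: 0 0 0 1 1 1 0 1 1 1 1 1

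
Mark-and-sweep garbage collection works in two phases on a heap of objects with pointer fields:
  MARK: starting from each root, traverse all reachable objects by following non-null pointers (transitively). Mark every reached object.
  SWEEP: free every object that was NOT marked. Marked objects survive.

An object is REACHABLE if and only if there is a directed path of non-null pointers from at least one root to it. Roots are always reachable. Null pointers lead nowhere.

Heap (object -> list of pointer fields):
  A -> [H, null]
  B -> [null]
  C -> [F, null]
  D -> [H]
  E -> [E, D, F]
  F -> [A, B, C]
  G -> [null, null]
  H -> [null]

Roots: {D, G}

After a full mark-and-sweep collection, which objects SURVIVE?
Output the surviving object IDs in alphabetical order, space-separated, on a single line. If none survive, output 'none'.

Answer: D G H

Derivation:
Roots: D G
Mark D: refs=H, marked=D
Mark G: refs=null null, marked=D G
Mark H: refs=null, marked=D G H
Unmarked (collected): A B C E F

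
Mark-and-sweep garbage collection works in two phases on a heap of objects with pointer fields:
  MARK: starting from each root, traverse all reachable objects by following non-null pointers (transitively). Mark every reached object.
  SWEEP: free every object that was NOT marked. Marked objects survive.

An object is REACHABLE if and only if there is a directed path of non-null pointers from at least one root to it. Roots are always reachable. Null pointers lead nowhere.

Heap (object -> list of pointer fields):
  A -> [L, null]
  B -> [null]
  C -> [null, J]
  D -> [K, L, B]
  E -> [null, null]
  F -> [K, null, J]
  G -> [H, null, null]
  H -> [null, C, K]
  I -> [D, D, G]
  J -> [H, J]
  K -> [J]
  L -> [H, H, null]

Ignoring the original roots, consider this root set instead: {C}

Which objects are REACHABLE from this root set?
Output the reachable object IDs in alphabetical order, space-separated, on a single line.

Answer: C H J K

Derivation:
Roots: C
Mark C: refs=null J, marked=C
Mark J: refs=H J, marked=C J
Mark H: refs=null C K, marked=C H J
Mark K: refs=J, marked=C H J K
Unmarked (collected): A B D E F G I L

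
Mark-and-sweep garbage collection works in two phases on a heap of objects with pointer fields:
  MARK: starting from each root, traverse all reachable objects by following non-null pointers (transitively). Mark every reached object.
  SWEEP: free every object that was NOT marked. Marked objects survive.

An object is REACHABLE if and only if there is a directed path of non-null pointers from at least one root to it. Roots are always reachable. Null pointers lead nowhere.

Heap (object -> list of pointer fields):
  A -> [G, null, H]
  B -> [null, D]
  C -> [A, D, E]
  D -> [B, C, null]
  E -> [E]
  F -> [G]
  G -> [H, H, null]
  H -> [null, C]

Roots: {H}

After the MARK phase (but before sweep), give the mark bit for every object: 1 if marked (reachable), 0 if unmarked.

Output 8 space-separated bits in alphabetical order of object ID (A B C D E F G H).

Answer: 1 1 1 1 1 0 1 1

Derivation:
Roots: H
Mark H: refs=null C, marked=H
Mark C: refs=A D E, marked=C H
Mark A: refs=G null H, marked=A C H
Mark D: refs=B C null, marked=A C D H
Mark E: refs=E, marked=A C D E H
Mark G: refs=H H null, marked=A C D E G H
Mark B: refs=null D, marked=A B C D E G H
Unmarked (collected): F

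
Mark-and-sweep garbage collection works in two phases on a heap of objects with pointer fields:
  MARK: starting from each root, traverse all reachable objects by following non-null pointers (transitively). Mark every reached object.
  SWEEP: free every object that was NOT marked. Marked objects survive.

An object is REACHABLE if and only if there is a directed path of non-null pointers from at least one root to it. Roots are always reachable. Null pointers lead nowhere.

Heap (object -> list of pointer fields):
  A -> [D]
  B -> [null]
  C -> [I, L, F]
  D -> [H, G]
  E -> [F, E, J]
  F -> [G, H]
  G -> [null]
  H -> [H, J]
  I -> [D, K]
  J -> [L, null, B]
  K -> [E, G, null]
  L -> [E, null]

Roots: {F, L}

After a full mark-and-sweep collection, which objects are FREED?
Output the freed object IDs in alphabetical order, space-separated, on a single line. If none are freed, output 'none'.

Roots: F L
Mark F: refs=G H, marked=F
Mark L: refs=E null, marked=F L
Mark G: refs=null, marked=F G L
Mark H: refs=H J, marked=F G H L
Mark E: refs=F E J, marked=E F G H L
Mark J: refs=L null B, marked=E F G H J L
Mark B: refs=null, marked=B E F G H J L
Unmarked (collected): A C D I K

Answer: A C D I K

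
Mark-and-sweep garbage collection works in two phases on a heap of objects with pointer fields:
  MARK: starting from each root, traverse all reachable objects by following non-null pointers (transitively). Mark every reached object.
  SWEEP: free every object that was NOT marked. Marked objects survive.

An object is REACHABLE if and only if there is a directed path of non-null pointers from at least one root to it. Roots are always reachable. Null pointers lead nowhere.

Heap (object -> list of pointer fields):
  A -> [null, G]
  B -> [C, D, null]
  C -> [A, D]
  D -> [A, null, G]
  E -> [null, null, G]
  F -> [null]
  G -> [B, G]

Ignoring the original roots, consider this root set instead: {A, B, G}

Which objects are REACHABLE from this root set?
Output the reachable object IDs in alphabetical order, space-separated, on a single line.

Roots: A B G
Mark A: refs=null G, marked=A
Mark B: refs=C D null, marked=A B
Mark G: refs=B G, marked=A B G
Mark C: refs=A D, marked=A B C G
Mark D: refs=A null G, marked=A B C D G
Unmarked (collected): E F

Answer: A B C D G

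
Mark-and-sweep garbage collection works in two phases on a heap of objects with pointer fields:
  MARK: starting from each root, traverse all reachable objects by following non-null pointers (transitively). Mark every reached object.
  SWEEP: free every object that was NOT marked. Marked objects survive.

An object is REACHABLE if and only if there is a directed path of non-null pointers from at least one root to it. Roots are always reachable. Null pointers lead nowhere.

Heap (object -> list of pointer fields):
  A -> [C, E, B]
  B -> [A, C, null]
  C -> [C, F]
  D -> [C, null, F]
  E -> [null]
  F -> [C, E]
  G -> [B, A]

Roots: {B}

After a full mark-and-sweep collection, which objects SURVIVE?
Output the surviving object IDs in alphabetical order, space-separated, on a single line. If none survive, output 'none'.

Answer: A B C E F

Derivation:
Roots: B
Mark B: refs=A C null, marked=B
Mark A: refs=C E B, marked=A B
Mark C: refs=C F, marked=A B C
Mark E: refs=null, marked=A B C E
Mark F: refs=C E, marked=A B C E F
Unmarked (collected): D G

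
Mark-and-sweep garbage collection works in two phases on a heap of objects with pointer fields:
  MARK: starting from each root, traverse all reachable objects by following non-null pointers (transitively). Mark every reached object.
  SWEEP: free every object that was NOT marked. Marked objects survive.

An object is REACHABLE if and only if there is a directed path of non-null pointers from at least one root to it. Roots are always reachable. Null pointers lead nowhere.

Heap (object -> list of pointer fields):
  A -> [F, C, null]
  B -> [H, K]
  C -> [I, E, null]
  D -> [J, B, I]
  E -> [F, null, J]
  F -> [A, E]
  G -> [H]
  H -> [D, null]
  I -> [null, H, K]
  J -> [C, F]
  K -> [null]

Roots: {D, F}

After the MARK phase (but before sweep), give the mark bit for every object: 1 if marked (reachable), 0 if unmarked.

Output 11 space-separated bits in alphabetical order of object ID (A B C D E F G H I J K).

Roots: D F
Mark D: refs=J B I, marked=D
Mark F: refs=A E, marked=D F
Mark J: refs=C F, marked=D F J
Mark B: refs=H K, marked=B D F J
Mark I: refs=null H K, marked=B D F I J
Mark A: refs=F C null, marked=A B D F I J
Mark E: refs=F null J, marked=A B D E F I J
Mark C: refs=I E null, marked=A B C D E F I J
Mark H: refs=D null, marked=A B C D E F H I J
Mark K: refs=null, marked=A B C D E F H I J K
Unmarked (collected): G

Answer: 1 1 1 1 1 1 0 1 1 1 1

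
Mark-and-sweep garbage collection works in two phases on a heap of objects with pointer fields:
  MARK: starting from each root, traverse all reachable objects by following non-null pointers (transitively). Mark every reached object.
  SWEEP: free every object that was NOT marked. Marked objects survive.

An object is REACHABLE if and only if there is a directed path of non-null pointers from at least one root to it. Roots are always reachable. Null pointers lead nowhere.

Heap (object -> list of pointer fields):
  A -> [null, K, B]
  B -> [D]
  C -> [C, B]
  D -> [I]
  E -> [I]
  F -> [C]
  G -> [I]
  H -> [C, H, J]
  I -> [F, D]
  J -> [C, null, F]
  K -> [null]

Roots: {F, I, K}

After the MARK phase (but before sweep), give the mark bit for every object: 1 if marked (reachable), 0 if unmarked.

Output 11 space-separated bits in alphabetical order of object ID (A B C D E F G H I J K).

Roots: F I K
Mark F: refs=C, marked=F
Mark I: refs=F D, marked=F I
Mark K: refs=null, marked=F I K
Mark C: refs=C B, marked=C F I K
Mark D: refs=I, marked=C D F I K
Mark B: refs=D, marked=B C D F I K
Unmarked (collected): A E G H J

Answer: 0 1 1 1 0 1 0 0 1 0 1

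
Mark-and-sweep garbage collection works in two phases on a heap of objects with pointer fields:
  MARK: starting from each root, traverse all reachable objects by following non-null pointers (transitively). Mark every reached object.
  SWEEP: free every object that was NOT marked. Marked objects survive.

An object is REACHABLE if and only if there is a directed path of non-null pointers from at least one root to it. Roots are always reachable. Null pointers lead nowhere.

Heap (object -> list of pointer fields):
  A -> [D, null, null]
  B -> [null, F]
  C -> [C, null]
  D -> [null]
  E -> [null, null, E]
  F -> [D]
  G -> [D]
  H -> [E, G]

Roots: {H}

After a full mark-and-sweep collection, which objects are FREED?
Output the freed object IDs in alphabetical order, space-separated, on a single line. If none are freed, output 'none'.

Answer: A B C F

Derivation:
Roots: H
Mark H: refs=E G, marked=H
Mark E: refs=null null E, marked=E H
Mark G: refs=D, marked=E G H
Mark D: refs=null, marked=D E G H
Unmarked (collected): A B C F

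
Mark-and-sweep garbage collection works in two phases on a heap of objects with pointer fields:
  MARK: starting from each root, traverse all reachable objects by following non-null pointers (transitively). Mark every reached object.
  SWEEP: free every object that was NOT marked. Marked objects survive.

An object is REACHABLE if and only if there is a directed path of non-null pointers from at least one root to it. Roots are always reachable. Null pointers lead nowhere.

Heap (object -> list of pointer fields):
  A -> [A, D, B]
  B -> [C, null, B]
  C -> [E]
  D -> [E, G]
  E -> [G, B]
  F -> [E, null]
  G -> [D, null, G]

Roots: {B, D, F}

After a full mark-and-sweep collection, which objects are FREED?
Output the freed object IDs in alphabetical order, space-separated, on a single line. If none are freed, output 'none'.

Answer: A

Derivation:
Roots: B D F
Mark B: refs=C null B, marked=B
Mark D: refs=E G, marked=B D
Mark F: refs=E null, marked=B D F
Mark C: refs=E, marked=B C D F
Mark E: refs=G B, marked=B C D E F
Mark G: refs=D null G, marked=B C D E F G
Unmarked (collected): A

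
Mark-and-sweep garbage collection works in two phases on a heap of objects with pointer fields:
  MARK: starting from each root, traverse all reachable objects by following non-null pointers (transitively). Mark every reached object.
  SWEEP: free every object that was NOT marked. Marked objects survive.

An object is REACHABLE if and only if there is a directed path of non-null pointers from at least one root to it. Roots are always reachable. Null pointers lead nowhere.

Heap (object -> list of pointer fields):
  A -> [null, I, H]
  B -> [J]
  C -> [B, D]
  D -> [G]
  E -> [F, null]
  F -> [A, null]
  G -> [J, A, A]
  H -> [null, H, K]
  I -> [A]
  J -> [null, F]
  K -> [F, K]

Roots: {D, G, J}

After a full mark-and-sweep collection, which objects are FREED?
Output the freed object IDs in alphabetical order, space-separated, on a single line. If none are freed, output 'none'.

Roots: D G J
Mark D: refs=G, marked=D
Mark G: refs=J A A, marked=D G
Mark J: refs=null F, marked=D G J
Mark A: refs=null I H, marked=A D G J
Mark F: refs=A null, marked=A D F G J
Mark I: refs=A, marked=A D F G I J
Mark H: refs=null H K, marked=A D F G H I J
Mark K: refs=F K, marked=A D F G H I J K
Unmarked (collected): B C E

Answer: B C E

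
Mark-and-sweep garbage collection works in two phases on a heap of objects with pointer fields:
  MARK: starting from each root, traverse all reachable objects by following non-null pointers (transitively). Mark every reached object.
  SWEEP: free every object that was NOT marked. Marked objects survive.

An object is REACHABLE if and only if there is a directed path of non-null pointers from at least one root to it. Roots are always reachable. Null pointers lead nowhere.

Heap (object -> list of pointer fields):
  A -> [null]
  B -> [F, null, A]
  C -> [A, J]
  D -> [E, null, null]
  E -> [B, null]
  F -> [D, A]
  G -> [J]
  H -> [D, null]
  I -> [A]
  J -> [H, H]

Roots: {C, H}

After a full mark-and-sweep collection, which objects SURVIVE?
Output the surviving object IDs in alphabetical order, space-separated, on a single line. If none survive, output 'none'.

Answer: A B C D E F H J

Derivation:
Roots: C H
Mark C: refs=A J, marked=C
Mark H: refs=D null, marked=C H
Mark A: refs=null, marked=A C H
Mark J: refs=H H, marked=A C H J
Mark D: refs=E null null, marked=A C D H J
Mark E: refs=B null, marked=A C D E H J
Mark B: refs=F null A, marked=A B C D E H J
Mark F: refs=D A, marked=A B C D E F H J
Unmarked (collected): G I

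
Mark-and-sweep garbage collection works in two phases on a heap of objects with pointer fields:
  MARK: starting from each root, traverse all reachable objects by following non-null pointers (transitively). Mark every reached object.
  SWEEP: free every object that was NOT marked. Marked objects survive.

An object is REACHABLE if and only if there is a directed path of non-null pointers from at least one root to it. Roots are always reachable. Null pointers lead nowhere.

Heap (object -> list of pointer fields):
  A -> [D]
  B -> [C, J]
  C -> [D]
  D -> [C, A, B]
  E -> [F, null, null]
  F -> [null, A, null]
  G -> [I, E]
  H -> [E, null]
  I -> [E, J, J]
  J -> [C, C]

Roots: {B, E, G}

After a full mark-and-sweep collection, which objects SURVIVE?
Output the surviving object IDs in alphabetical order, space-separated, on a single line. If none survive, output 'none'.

Answer: A B C D E F G I J

Derivation:
Roots: B E G
Mark B: refs=C J, marked=B
Mark E: refs=F null null, marked=B E
Mark G: refs=I E, marked=B E G
Mark C: refs=D, marked=B C E G
Mark J: refs=C C, marked=B C E G J
Mark F: refs=null A null, marked=B C E F G J
Mark I: refs=E J J, marked=B C E F G I J
Mark D: refs=C A B, marked=B C D E F G I J
Mark A: refs=D, marked=A B C D E F G I J
Unmarked (collected): H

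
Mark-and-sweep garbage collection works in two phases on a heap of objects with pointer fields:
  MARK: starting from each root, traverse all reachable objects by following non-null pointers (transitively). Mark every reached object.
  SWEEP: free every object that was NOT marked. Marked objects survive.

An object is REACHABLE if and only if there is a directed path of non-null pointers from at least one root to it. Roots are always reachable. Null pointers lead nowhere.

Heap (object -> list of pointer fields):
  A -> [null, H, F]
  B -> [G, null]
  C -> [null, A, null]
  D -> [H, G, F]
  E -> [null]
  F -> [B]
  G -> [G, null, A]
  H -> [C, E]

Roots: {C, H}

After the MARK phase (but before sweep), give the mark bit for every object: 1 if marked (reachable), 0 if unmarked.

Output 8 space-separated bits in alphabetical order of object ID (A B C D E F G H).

Answer: 1 1 1 0 1 1 1 1

Derivation:
Roots: C H
Mark C: refs=null A null, marked=C
Mark H: refs=C E, marked=C H
Mark A: refs=null H F, marked=A C H
Mark E: refs=null, marked=A C E H
Mark F: refs=B, marked=A C E F H
Mark B: refs=G null, marked=A B C E F H
Mark G: refs=G null A, marked=A B C E F G H
Unmarked (collected): D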